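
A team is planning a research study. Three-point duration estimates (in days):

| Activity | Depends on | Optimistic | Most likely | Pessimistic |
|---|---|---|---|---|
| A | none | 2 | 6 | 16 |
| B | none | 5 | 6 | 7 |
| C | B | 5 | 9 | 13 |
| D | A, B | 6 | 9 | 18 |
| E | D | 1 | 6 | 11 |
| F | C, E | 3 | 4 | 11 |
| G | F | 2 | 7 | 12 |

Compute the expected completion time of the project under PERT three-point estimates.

te_A = (2 + 4·6 + 16)/6 = 42/6 = 7
te_B = (5 + 4·6 + 7)/6 = 36/6 = 6
te_C = (5 + 4·9 + 13)/6 = 54/6 = 9
te_D = (6 + 4·9 + 18)/6 = 60/6 = 10
te_E = (1 + 4·6 + 11)/6 = 36/6 = 6
te_F = (3 + 4·4 + 11)/6 = 30/6 = 5
te_G = (2 + 4·7 + 12)/6 = 42/6 = 7

Forward pass:
ES_A = 0; EF_A = 7
ES_B = 0; EF_B = 6
ES_C = 6; EF_C = 6+9 = 15
ES_D = max(EF_A=7, EF_B=6) = 7; EF_D = 7+10 = 17
ES_E = 17; EF_E = 17+6 = 23
ES_F = max(EF_C=15, EF_E=23) = 23; EF_F = 23+5 = 28
ES_G = 28; EF_G = 28+7 = 35
Expected project duration μ = 35 days. Critical path: A → D → E → F → G.

35 days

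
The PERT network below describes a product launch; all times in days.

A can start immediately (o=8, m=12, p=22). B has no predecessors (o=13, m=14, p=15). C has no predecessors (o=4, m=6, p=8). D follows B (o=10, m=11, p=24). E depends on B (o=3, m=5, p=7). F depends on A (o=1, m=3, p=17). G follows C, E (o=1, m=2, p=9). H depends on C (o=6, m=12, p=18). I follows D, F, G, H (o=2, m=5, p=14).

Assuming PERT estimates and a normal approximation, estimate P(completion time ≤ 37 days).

te_A = (8 + 4·12 + 22)/6 = 78/6 = 13; σ²_A = ((22−8)/6)² = 5.444
te_B = (13 + 4·14 + 15)/6 = 84/6 = 14; σ²_B = ((15−13)/6)² = 0.111
te_C = (4 + 4·6 + 8)/6 = 36/6 = 6; σ²_C = ((8−4)/6)² = 0.444
te_D = (10 + 4·11 + 24)/6 = 78/6 = 13; σ²_D = ((24−10)/6)² = 5.444
te_E = (3 + 4·5 + 7)/6 = 30/6 = 5; σ²_E = ((7−3)/6)² = 0.444
te_F = (1 + 4·3 + 17)/6 = 30/6 = 5; σ²_F = ((17−1)/6)² = 7.111
te_G = (1 + 4·2 + 9)/6 = 18/6 = 3; σ²_G = ((9−1)/6)² = 1.778
te_H = (6 + 4·12 + 18)/6 = 72/6 = 12; σ²_H = ((18−6)/6)² = 4.000
te_I = (2 + 4·5 + 14)/6 = 36/6 = 6; σ²_I = ((14−2)/6)² = 4.000

Forward pass:
ES_A = 0; EF_A = 13
ES_B = 0; EF_B = 14
ES_C = 0; EF_C = 6
ES_D = 14; EF_D = 14+13 = 27
ES_E = 14; EF_E = 14+5 = 19
ES_F = 13; EF_F = 13+5 = 18
ES_G = max(EF_C=6, EF_E=19) = 19; EF_G = 19+3 = 22
ES_H = 6; EF_H = 6+12 = 18
ES_I = max(EF_D=27, EF_F=18, EF_G=22, EF_H=18) = 27; EF_I = 27+6 = 33
Expected project duration μ = 33 days. Critical path: B → D → I.

Variance along critical path = 0.111 + 5.444 + 4.000 = 9.556; σ = √9.556 = 3.091 days.
Z = (37 − 33) / 3.091 = 1.294
P(T ≤ 37) = Φ(1.294) ≈ 0.902

0.902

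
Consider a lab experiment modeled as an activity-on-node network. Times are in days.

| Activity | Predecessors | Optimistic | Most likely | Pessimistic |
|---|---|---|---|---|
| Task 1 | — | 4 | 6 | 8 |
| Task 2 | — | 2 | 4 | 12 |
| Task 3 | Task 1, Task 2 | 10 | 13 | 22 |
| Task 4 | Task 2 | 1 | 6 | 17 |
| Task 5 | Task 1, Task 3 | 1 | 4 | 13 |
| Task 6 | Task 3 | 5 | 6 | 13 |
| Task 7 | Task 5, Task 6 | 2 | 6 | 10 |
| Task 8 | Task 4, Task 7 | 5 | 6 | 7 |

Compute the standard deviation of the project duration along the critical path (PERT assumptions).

te_Task 1 = (4 + 4·6 + 8)/6 = 36/6 = 6; σ²_Task 1 = ((8−4)/6)² = 0.444
te_Task 2 = (2 + 4·4 + 12)/6 = 30/6 = 5; σ²_Task 2 = ((12−2)/6)² = 2.778
te_Task 3 = (10 + 4·13 + 22)/6 = 84/6 = 14; σ²_Task 3 = ((22−10)/6)² = 4.000
te_Task 4 = (1 + 4·6 + 17)/6 = 42/6 = 7; σ²_Task 4 = ((17−1)/6)² = 7.111
te_Task 5 = (1 + 4·4 + 13)/6 = 30/6 = 5; σ²_Task 5 = ((13−1)/6)² = 4.000
te_Task 6 = (5 + 4·6 + 13)/6 = 42/6 = 7; σ²_Task 6 = ((13−5)/6)² = 1.778
te_Task 7 = (2 + 4·6 + 10)/6 = 36/6 = 6; σ²_Task 7 = ((10−2)/6)² = 1.778
te_Task 8 = (5 + 4·6 + 7)/6 = 36/6 = 6; σ²_Task 8 = ((7−5)/6)² = 0.111

Forward pass:
ES_Task 1 = 0; EF_Task 1 = 6
ES_Task 2 = 0; EF_Task 2 = 5
ES_Task 3 = max(EF_Task 1=6, EF_Task 2=5) = 6; EF_Task 3 = 6+14 = 20
ES_Task 4 = 5; EF_Task 4 = 5+7 = 12
ES_Task 5 = max(EF_Task 1=6, EF_Task 3=20) = 20; EF_Task 5 = 20+5 = 25
ES_Task 6 = 20; EF_Task 6 = 20+7 = 27
ES_Task 7 = max(EF_Task 5=25, EF_Task 6=27) = 27; EF_Task 7 = 27+6 = 33
ES_Task 8 = max(EF_Task 4=12, EF_Task 7=33) = 33; EF_Task 8 = 33+6 = 39
Expected project duration μ = 39 days. Critical path: Task 1 → Task 3 → Task 6 → Task 7 → Task 8.

Variance along critical path = 0.444 + 4.000 + 1.778 + 1.778 + 0.111 = 8.111
σ = √8.111 = 2.848 days

2.85 days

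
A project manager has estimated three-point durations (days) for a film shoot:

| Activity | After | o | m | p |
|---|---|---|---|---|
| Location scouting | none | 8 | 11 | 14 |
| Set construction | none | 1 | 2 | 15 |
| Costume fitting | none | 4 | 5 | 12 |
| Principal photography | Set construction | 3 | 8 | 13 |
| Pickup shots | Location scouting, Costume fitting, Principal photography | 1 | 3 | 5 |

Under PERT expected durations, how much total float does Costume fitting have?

6 days

te_Location scouting = (8 + 4·11 + 14)/6 = 66/6 = 11
te_Set construction = (1 + 4·2 + 15)/6 = 24/6 = 4
te_Costume fitting = (4 + 4·5 + 12)/6 = 36/6 = 6
te_Principal photography = (3 + 4·8 + 13)/6 = 48/6 = 8
te_Pickup shots = (1 + 4·3 + 5)/6 = 18/6 = 3

Forward pass:
ES_Location scouting = 0; EF_Location scouting = 11
ES_Set construction = 0; EF_Set construction = 4
ES_Costume fitting = 0; EF_Costume fitting = 6
ES_Principal photography = 4; EF_Principal photography = 4+8 = 12
ES_Pickup shots = max(EF_Location scouting=11, EF_Costume fitting=6, EF_Principal photography=12) = 12; EF_Pickup shots = 12+3 = 15
Expected project duration μ = 15 days. Critical path: Set construction → Principal photography → Pickup shots.

Backward pass:
LF_Pickup shots = 15; LS_Pickup shots = 15−3 = 12
LF_Principal photography = LS_Pickup shots = 12; LS_Principal photography = 12−8 = 4
LF_Costume fitting = LS_Pickup shots = 12; LS_Costume fitting = 12−6 = 6
LF_Set construction = LS_Principal photography = 4; LS_Set construction = 4−4 = 0
LF_Location scouting = LS_Pickup shots = 12; LS_Location scouting = 12−11 = 1
Slack_Costume fitting = LS_Costume fitting − ES_Costume fitting = 6 − 0 = 6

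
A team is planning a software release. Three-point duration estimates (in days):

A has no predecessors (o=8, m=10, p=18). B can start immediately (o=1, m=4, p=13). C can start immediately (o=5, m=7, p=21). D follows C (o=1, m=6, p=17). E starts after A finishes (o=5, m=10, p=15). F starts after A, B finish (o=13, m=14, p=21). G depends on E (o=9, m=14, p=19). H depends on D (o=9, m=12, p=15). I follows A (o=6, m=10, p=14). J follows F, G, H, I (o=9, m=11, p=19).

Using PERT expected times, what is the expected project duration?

47 days

te_A = (8 + 4·10 + 18)/6 = 66/6 = 11
te_B = (1 + 4·4 + 13)/6 = 30/6 = 5
te_C = (5 + 4·7 + 21)/6 = 54/6 = 9
te_D = (1 + 4·6 + 17)/6 = 42/6 = 7
te_E = (5 + 4·10 + 15)/6 = 60/6 = 10
te_F = (13 + 4·14 + 21)/6 = 90/6 = 15
te_G = (9 + 4·14 + 19)/6 = 84/6 = 14
te_H = (9 + 4·12 + 15)/6 = 72/6 = 12
te_I = (6 + 4·10 + 14)/6 = 60/6 = 10
te_J = (9 + 4·11 + 19)/6 = 72/6 = 12

Forward pass:
ES_A = 0; EF_A = 11
ES_B = 0; EF_B = 5
ES_C = 0; EF_C = 9
ES_D = 9; EF_D = 9+7 = 16
ES_E = 11; EF_E = 11+10 = 21
ES_F = max(EF_A=11, EF_B=5) = 11; EF_F = 11+15 = 26
ES_G = 21; EF_G = 21+14 = 35
ES_H = 16; EF_H = 16+12 = 28
ES_I = 11; EF_I = 11+10 = 21
ES_J = max(EF_F=26, EF_G=35, EF_H=28, EF_I=21) = 35; EF_J = 35+12 = 47
Expected project duration μ = 47 days. Critical path: A → E → G → J.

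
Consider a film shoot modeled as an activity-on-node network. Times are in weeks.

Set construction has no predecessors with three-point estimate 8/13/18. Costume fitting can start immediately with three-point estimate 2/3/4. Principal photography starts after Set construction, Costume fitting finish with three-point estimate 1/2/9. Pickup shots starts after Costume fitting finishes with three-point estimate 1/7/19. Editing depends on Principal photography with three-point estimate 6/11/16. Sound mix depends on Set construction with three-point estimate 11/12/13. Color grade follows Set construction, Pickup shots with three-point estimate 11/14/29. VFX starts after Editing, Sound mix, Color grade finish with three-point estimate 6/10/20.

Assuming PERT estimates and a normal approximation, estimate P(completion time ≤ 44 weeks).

0.832

te_Set construction = (8 + 4·13 + 18)/6 = 78/6 = 13; σ²_Set construction = ((18−8)/6)² = 2.778
te_Costume fitting = (2 + 4·3 + 4)/6 = 18/6 = 3; σ²_Costume fitting = ((4−2)/6)² = 0.111
te_Principal photography = (1 + 4·2 + 9)/6 = 18/6 = 3; σ²_Principal photography = ((9−1)/6)² = 1.778
te_Pickup shots = (1 + 4·7 + 19)/6 = 48/6 = 8; σ²_Pickup shots = ((19−1)/6)² = 9.000
te_Editing = (6 + 4·11 + 16)/6 = 66/6 = 11; σ²_Editing = ((16−6)/6)² = 2.778
te_Sound mix = (11 + 4·12 + 13)/6 = 72/6 = 12; σ²_Sound mix = ((13−11)/6)² = 0.111
te_Color grade = (11 + 4·14 + 29)/6 = 96/6 = 16; σ²_Color grade = ((29−11)/6)² = 9.000
te_VFX = (6 + 4·10 + 20)/6 = 66/6 = 11; σ²_VFX = ((20−6)/6)² = 5.444

Forward pass:
ES_Set construction = 0; EF_Set construction = 13
ES_Costume fitting = 0; EF_Costume fitting = 3
ES_Principal photography = max(EF_Set construction=13, EF_Costume fitting=3) = 13; EF_Principal photography = 13+3 = 16
ES_Pickup shots = 3; EF_Pickup shots = 3+8 = 11
ES_Editing = 16; EF_Editing = 16+11 = 27
ES_Sound mix = 13; EF_Sound mix = 13+12 = 25
ES_Color grade = max(EF_Set construction=13, EF_Pickup shots=11) = 13; EF_Color grade = 13+16 = 29
ES_VFX = max(EF_Editing=27, EF_Sound mix=25, EF_Color grade=29) = 29; EF_VFX = 29+11 = 40
Expected project duration μ = 40 weeks. Critical path: Set construction → Color grade → VFX.

Variance along critical path = 2.778 + 9.000 + 5.444 = 17.222; σ = √17.222 = 4.150 weeks.
Z = (44 − 40) / 4.150 = 0.964
P(T ≤ 44) = Φ(0.964) ≈ 0.832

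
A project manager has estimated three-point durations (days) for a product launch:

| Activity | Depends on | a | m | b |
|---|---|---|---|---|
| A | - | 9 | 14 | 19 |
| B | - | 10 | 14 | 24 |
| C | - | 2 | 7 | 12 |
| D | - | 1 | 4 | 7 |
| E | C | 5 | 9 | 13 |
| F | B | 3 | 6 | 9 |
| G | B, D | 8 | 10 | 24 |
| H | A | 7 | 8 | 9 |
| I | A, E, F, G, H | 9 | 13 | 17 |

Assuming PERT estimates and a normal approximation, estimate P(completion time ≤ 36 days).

te_A = (9 + 4·14 + 19)/6 = 84/6 = 14; σ²_A = ((19−9)/6)² = 2.778
te_B = (10 + 4·14 + 24)/6 = 90/6 = 15; σ²_B = ((24−10)/6)² = 5.444
te_C = (2 + 4·7 + 12)/6 = 42/6 = 7; σ²_C = ((12−2)/6)² = 2.778
te_D = (1 + 4·4 + 7)/6 = 24/6 = 4; σ²_D = ((7−1)/6)² = 1.000
te_E = (5 + 4·9 + 13)/6 = 54/6 = 9; σ²_E = ((13−5)/6)² = 1.778
te_F = (3 + 4·6 + 9)/6 = 36/6 = 6; σ²_F = ((9−3)/6)² = 1.000
te_G = (8 + 4·10 + 24)/6 = 72/6 = 12; σ²_G = ((24−8)/6)² = 7.111
te_H = (7 + 4·8 + 9)/6 = 48/6 = 8; σ²_H = ((9−7)/6)² = 0.111
te_I = (9 + 4·13 + 17)/6 = 78/6 = 13; σ²_I = ((17−9)/6)² = 1.778

Forward pass:
ES_A = 0; EF_A = 14
ES_B = 0; EF_B = 15
ES_C = 0; EF_C = 7
ES_D = 0; EF_D = 4
ES_E = 7; EF_E = 7+9 = 16
ES_F = 15; EF_F = 15+6 = 21
ES_G = max(EF_B=15, EF_D=4) = 15; EF_G = 15+12 = 27
ES_H = 14; EF_H = 14+8 = 22
ES_I = max(EF_A=14, EF_E=16, EF_F=21, EF_G=27, EF_H=22) = 27; EF_I = 27+13 = 40
Expected project duration μ = 40 days. Critical path: B → G → I.

Variance along critical path = 5.444 + 7.111 + 1.778 = 14.333; σ = √14.333 = 3.786 days.
Z = (36 − 40) / 3.786 = -1.057
P(T ≤ 36) = Φ(-1.057) ≈ 0.145

0.145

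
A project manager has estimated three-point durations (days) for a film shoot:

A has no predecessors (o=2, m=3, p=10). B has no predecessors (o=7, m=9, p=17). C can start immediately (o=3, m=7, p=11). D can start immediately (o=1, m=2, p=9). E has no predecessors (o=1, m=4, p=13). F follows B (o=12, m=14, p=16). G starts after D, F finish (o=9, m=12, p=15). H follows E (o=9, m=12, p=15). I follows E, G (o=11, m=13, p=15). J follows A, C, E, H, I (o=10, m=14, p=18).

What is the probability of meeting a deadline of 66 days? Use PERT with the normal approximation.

te_A = (2 + 4·3 + 10)/6 = 24/6 = 4; σ²_A = ((10−2)/6)² = 1.778
te_B = (7 + 4·9 + 17)/6 = 60/6 = 10; σ²_B = ((17−7)/6)² = 2.778
te_C = (3 + 4·7 + 11)/6 = 42/6 = 7; σ²_C = ((11−3)/6)² = 1.778
te_D = (1 + 4·2 + 9)/6 = 18/6 = 3; σ²_D = ((9−1)/6)² = 1.778
te_E = (1 + 4·4 + 13)/6 = 30/6 = 5; σ²_E = ((13−1)/6)² = 4.000
te_F = (12 + 4·14 + 16)/6 = 84/6 = 14; σ²_F = ((16−12)/6)² = 0.444
te_G = (9 + 4·12 + 15)/6 = 72/6 = 12; σ²_G = ((15−9)/6)² = 1.000
te_H = (9 + 4·12 + 15)/6 = 72/6 = 12; σ²_H = ((15−9)/6)² = 1.000
te_I = (11 + 4·13 + 15)/6 = 78/6 = 13; σ²_I = ((15−11)/6)² = 0.444
te_J = (10 + 4·14 + 18)/6 = 84/6 = 14; σ²_J = ((18−10)/6)² = 1.778

Forward pass:
ES_A = 0; EF_A = 4
ES_B = 0; EF_B = 10
ES_C = 0; EF_C = 7
ES_D = 0; EF_D = 3
ES_E = 0; EF_E = 5
ES_F = 10; EF_F = 10+14 = 24
ES_G = max(EF_D=3, EF_F=24) = 24; EF_G = 24+12 = 36
ES_H = 5; EF_H = 5+12 = 17
ES_I = max(EF_E=5, EF_G=36) = 36; EF_I = 36+13 = 49
ES_J = max(EF_A=4, EF_C=7, EF_E=5, EF_H=17, EF_I=49) = 49; EF_J = 49+14 = 63
Expected project duration μ = 63 days. Critical path: B → F → G → I → J.

Variance along critical path = 2.778 + 0.444 + 1.000 + 0.444 + 1.778 = 6.444; σ = √6.444 = 2.539 days.
Z = (66 − 63) / 2.539 = 1.182
P(T ≤ 66) = Φ(1.182) ≈ 0.881

0.881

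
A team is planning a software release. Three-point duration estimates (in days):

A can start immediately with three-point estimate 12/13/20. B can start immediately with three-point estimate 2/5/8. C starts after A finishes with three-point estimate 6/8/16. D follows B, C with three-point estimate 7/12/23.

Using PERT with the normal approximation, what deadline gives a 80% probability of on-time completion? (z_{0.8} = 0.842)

te_A = (12 + 4·13 + 20)/6 = 84/6 = 14; σ²_A = ((20−12)/6)² = 1.778
te_B = (2 + 4·5 + 8)/6 = 30/6 = 5; σ²_B = ((8−2)/6)² = 1.000
te_C = (6 + 4·8 + 16)/6 = 54/6 = 9; σ²_C = ((16−6)/6)² = 2.778
te_D = (7 + 4·12 + 23)/6 = 78/6 = 13; σ²_D = ((23−7)/6)² = 7.111

Forward pass:
ES_A = 0; EF_A = 14
ES_B = 0; EF_B = 5
ES_C = 14; EF_C = 14+9 = 23
ES_D = max(EF_B=5, EF_C=23) = 23; EF_D = 23+13 = 36
Expected project duration μ = 36 days. Critical path: A → C → D.

Variance along critical path = 1.778 + 2.778 + 7.111 = 11.667; σ = 3.416 days.
D = μ + z·σ = 36 + 0.842·3.416 = 38.9 days

38.9 days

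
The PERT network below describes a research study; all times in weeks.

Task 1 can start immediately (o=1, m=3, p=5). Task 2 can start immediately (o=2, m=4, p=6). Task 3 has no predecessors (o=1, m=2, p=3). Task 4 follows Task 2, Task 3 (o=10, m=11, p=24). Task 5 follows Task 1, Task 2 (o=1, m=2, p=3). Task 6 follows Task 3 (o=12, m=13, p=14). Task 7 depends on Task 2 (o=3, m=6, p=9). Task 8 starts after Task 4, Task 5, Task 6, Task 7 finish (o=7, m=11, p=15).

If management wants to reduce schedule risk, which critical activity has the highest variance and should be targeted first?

te_Task 1 = (1 + 4·3 + 5)/6 = 18/6 = 3; σ²_Task 1 = ((5−1)/6)² = 0.444
te_Task 2 = (2 + 4·4 + 6)/6 = 24/6 = 4; σ²_Task 2 = ((6−2)/6)² = 0.444
te_Task 3 = (1 + 4·2 + 3)/6 = 12/6 = 2; σ²_Task 3 = ((3−1)/6)² = 0.111
te_Task 4 = (10 + 4·11 + 24)/6 = 78/6 = 13; σ²_Task 4 = ((24−10)/6)² = 5.444
te_Task 5 = (1 + 4·2 + 3)/6 = 12/6 = 2; σ²_Task 5 = ((3−1)/6)² = 0.111
te_Task 6 = (12 + 4·13 + 14)/6 = 78/6 = 13; σ²_Task 6 = ((14−12)/6)² = 0.111
te_Task 7 = (3 + 4·6 + 9)/6 = 36/6 = 6; σ²_Task 7 = ((9−3)/6)² = 1.000
te_Task 8 = (7 + 4·11 + 15)/6 = 66/6 = 11; σ²_Task 8 = ((15−7)/6)² = 1.778

Forward pass:
ES_Task 1 = 0; EF_Task 1 = 3
ES_Task 2 = 0; EF_Task 2 = 4
ES_Task 3 = 0; EF_Task 3 = 2
ES_Task 4 = max(EF_Task 2=4, EF_Task 3=2) = 4; EF_Task 4 = 4+13 = 17
ES_Task 5 = max(EF_Task 1=3, EF_Task 2=4) = 4; EF_Task 5 = 4+2 = 6
ES_Task 6 = 2; EF_Task 6 = 2+13 = 15
ES_Task 7 = 4; EF_Task 7 = 4+6 = 10
ES_Task 8 = max(EF_Task 4=17, EF_Task 5=6, EF_Task 6=15, EF_Task 7=10) = 17; EF_Task 8 = 17+11 = 28
Expected project duration μ = 28 weeks. Critical path: Task 2 → Task 4 → Task 8.

Variances on critical path: σ²_Task 2=0.444, σ²_Task 4=5.444, σ²_Task 8=1.778.
Largest is σ²_Task 4 = 5.444.

Task 4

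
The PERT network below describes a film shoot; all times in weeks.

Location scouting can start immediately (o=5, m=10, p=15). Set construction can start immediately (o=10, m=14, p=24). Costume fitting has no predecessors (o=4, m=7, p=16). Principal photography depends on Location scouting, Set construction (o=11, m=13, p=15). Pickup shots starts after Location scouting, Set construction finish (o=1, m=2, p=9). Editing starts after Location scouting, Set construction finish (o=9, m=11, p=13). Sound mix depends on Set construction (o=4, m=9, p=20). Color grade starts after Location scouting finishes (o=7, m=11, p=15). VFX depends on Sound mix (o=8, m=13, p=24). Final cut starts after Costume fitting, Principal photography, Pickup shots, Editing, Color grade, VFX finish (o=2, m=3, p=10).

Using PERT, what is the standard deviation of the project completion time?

te_Location scouting = (5 + 4·10 + 15)/6 = 60/6 = 10; σ²_Location scouting = ((15−5)/6)² = 2.778
te_Set construction = (10 + 4·14 + 24)/6 = 90/6 = 15; σ²_Set construction = ((24−10)/6)² = 5.444
te_Costume fitting = (4 + 4·7 + 16)/6 = 48/6 = 8; σ²_Costume fitting = ((16−4)/6)² = 4.000
te_Principal photography = (11 + 4·13 + 15)/6 = 78/6 = 13; σ²_Principal photography = ((15−11)/6)² = 0.444
te_Pickup shots = (1 + 4·2 + 9)/6 = 18/6 = 3; σ²_Pickup shots = ((9−1)/6)² = 1.778
te_Editing = (9 + 4·11 + 13)/6 = 66/6 = 11; σ²_Editing = ((13−9)/6)² = 0.444
te_Sound mix = (4 + 4·9 + 20)/6 = 60/6 = 10; σ²_Sound mix = ((20−4)/6)² = 7.111
te_Color grade = (7 + 4·11 + 15)/6 = 66/6 = 11; σ²_Color grade = ((15−7)/6)² = 1.778
te_VFX = (8 + 4·13 + 24)/6 = 84/6 = 14; σ²_VFX = ((24−8)/6)² = 7.111
te_Final cut = (2 + 4·3 + 10)/6 = 24/6 = 4; σ²_Final cut = ((10−2)/6)² = 1.778

Forward pass:
ES_Location scouting = 0; EF_Location scouting = 10
ES_Set construction = 0; EF_Set construction = 15
ES_Costume fitting = 0; EF_Costume fitting = 8
ES_Principal photography = max(EF_Location scouting=10, EF_Set construction=15) = 15; EF_Principal photography = 15+13 = 28
ES_Pickup shots = max(EF_Location scouting=10, EF_Set construction=15) = 15; EF_Pickup shots = 15+3 = 18
ES_Editing = max(EF_Location scouting=10, EF_Set construction=15) = 15; EF_Editing = 15+11 = 26
ES_Sound mix = 15; EF_Sound mix = 15+10 = 25
ES_Color grade = 10; EF_Color grade = 10+11 = 21
ES_VFX = 25; EF_VFX = 25+14 = 39
ES_Final cut = max(EF_Costume fitting=8, EF_Principal photography=28, EF_Pickup shots=18, EF_Editing=26, EF_Color grade=21, EF_VFX=39) = 39; EF_Final cut = 39+4 = 43
Expected project duration μ = 43 weeks. Critical path: Set construction → Sound mix → VFX → Final cut.

Variance along critical path = 5.444 + 7.111 + 7.111 + 1.778 = 21.444
σ = √21.444 = 4.631 weeks

4.63 weeks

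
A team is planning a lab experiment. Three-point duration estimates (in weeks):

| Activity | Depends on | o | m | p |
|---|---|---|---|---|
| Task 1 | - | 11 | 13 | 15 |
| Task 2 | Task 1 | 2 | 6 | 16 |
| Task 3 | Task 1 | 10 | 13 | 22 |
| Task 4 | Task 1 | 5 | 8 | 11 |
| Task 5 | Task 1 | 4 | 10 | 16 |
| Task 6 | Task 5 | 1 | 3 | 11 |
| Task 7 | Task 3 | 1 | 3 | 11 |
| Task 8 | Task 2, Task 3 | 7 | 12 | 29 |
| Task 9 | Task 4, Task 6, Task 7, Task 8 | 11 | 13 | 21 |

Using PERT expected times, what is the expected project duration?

55 weeks

te_Task 1 = (11 + 4·13 + 15)/6 = 78/6 = 13
te_Task 2 = (2 + 4·6 + 16)/6 = 42/6 = 7
te_Task 3 = (10 + 4·13 + 22)/6 = 84/6 = 14
te_Task 4 = (5 + 4·8 + 11)/6 = 48/6 = 8
te_Task 5 = (4 + 4·10 + 16)/6 = 60/6 = 10
te_Task 6 = (1 + 4·3 + 11)/6 = 24/6 = 4
te_Task 7 = (1 + 4·3 + 11)/6 = 24/6 = 4
te_Task 8 = (7 + 4·12 + 29)/6 = 84/6 = 14
te_Task 9 = (11 + 4·13 + 21)/6 = 84/6 = 14

Forward pass:
ES_Task 1 = 0; EF_Task 1 = 13
ES_Task 2 = 13; EF_Task 2 = 13+7 = 20
ES_Task 3 = 13; EF_Task 3 = 13+14 = 27
ES_Task 4 = 13; EF_Task 4 = 13+8 = 21
ES_Task 5 = 13; EF_Task 5 = 13+10 = 23
ES_Task 6 = 23; EF_Task 6 = 23+4 = 27
ES_Task 7 = 27; EF_Task 7 = 27+4 = 31
ES_Task 8 = max(EF_Task 2=20, EF_Task 3=27) = 27; EF_Task 8 = 27+14 = 41
ES_Task 9 = max(EF_Task 4=21, EF_Task 6=27, EF_Task 7=31, EF_Task 8=41) = 41; EF_Task 9 = 41+14 = 55
Expected project duration μ = 55 weeks. Critical path: Task 1 → Task 3 → Task 8 → Task 9.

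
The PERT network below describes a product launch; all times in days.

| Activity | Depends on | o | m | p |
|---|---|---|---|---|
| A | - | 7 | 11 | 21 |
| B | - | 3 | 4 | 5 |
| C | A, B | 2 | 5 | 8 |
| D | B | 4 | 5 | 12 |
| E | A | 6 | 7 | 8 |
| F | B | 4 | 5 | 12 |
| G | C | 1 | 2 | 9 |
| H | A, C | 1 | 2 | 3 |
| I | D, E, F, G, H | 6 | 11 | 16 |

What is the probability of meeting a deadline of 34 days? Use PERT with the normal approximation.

0.817

te_A = (7 + 4·11 + 21)/6 = 72/6 = 12; σ²_A = ((21−7)/6)² = 5.444
te_B = (3 + 4·4 + 5)/6 = 24/6 = 4; σ²_B = ((5−3)/6)² = 0.111
te_C = (2 + 4·5 + 8)/6 = 30/6 = 5; σ²_C = ((8−2)/6)² = 1.000
te_D = (4 + 4·5 + 12)/6 = 36/6 = 6; σ²_D = ((12−4)/6)² = 1.778
te_E = (6 + 4·7 + 8)/6 = 42/6 = 7; σ²_E = ((8−6)/6)² = 0.111
te_F = (4 + 4·5 + 12)/6 = 36/6 = 6; σ²_F = ((12−4)/6)² = 1.778
te_G = (1 + 4·2 + 9)/6 = 18/6 = 3; σ²_G = ((9−1)/6)² = 1.778
te_H = (1 + 4·2 + 3)/6 = 12/6 = 2; σ²_H = ((3−1)/6)² = 0.111
te_I = (6 + 4·11 + 16)/6 = 66/6 = 11; σ²_I = ((16−6)/6)² = 2.778

Forward pass:
ES_A = 0; EF_A = 12
ES_B = 0; EF_B = 4
ES_C = max(EF_A=12, EF_B=4) = 12; EF_C = 12+5 = 17
ES_D = 4; EF_D = 4+6 = 10
ES_E = 12; EF_E = 12+7 = 19
ES_F = 4; EF_F = 4+6 = 10
ES_G = 17; EF_G = 17+3 = 20
ES_H = max(EF_A=12, EF_C=17) = 17; EF_H = 17+2 = 19
ES_I = max(EF_D=10, EF_E=19, EF_F=10, EF_G=20, EF_H=19) = 20; EF_I = 20+11 = 31
Expected project duration μ = 31 days. Critical path: A → C → G → I.

Variance along critical path = 5.444 + 1.000 + 1.778 + 2.778 = 11.000; σ = √11.000 = 3.317 days.
Z = (34 − 31) / 3.317 = 0.905
P(T ≤ 34) = Φ(0.905) ≈ 0.817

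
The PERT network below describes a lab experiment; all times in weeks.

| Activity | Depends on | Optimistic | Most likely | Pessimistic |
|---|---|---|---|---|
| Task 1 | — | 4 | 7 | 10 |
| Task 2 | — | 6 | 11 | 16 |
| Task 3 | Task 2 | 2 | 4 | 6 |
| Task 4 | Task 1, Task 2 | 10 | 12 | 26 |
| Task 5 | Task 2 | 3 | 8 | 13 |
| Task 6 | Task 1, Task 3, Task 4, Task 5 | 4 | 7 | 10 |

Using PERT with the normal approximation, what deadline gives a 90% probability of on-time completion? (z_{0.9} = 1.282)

36.2 weeks

te_Task 1 = (4 + 4·7 + 10)/6 = 42/6 = 7; σ²_Task 1 = ((10−4)/6)² = 1.000
te_Task 2 = (6 + 4·11 + 16)/6 = 66/6 = 11; σ²_Task 2 = ((16−6)/6)² = 2.778
te_Task 3 = (2 + 4·4 + 6)/6 = 24/6 = 4; σ²_Task 3 = ((6−2)/6)² = 0.444
te_Task 4 = (10 + 4·12 + 26)/6 = 84/6 = 14; σ²_Task 4 = ((26−10)/6)² = 7.111
te_Task 5 = (3 + 4·8 + 13)/6 = 48/6 = 8; σ²_Task 5 = ((13−3)/6)² = 2.778
te_Task 6 = (4 + 4·7 + 10)/6 = 42/6 = 7; σ²_Task 6 = ((10−4)/6)² = 1.000

Forward pass:
ES_Task 1 = 0; EF_Task 1 = 7
ES_Task 2 = 0; EF_Task 2 = 11
ES_Task 3 = 11; EF_Task 3 = 11+4 = 15
ES_Task 4 = max(EF_Task 1=7, EF_Task 2=11) = 11; EF_Task 4 = 11+14 = 25
ES_Task 5 = 11; EF_Task 5 = 11+8 = 19
ES_Task 6 = max(EF_Task 1=7, EF_Task 3=15, EF_Task 4=25, EF_Task 5=19) = 25; EF_Task 6 = 25+7 = 32
Expected project duration μ = 32 weeks. Critical path: Task 2 → Task 4 → Task 6.

Variance along critical path = 2.778 + 7.111 + 1.000 = 10.889; σ = 3.300 weeks.
D = μ + z·σ = 32 + 1.282·3.300 = 36.2 weeks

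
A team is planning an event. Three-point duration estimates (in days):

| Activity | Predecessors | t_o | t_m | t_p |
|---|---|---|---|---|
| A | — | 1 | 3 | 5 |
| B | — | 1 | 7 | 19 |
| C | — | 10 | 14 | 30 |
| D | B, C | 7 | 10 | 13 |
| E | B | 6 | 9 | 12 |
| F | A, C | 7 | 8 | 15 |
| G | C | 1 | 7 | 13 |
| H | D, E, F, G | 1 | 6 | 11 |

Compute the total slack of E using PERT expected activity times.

te_A = (1 + 4·3 + 5)/6 = 18/6 = 3
te_B = (1 + 4·7 + 19)/6 = 48/6 = 8
te_C = (10 + 4·14 + 30)/6 = 96/6 = 16
te_D = (7 + 4·10 + 13)/6 = 60/6 = 10
te_E = (6 + 4·9 + 12)/6 = 54/6 = 9
te_F = (7 + 4·8 + 15)/6 = 54/6 = 9
te_G = (1 + 4·7 + 13)/6 = 42/6 = 7
te_H = (1 + 4·6 + 11)/6 = 36/6 = 6

Forward pass:
ES_A = 0; EF_A = 3
ES_B = 0; EF_B = 8
ES_C = 0; EF_C = 16
ES_D = max(EF_B=8, EF_C=16) = 16; EF_D = 16+10 = 26
ES_E = 8; EF_E = 8+9 = 17
ES_F = max(EF_A=3, EF_C=16) = 16; EF_F = 16+9 = 25
ES_G = 16; EF_G = 16+7 = 23
ES_H = max(EF_D=26, EF_E=17, EF_F=25, EF_G=23) = 26; EF_H = 26+6 = 32
Expected project duration μ = 32 days. Critical path: C → D → H.

Backward pass:
LF_H = 32; LS_H = 32−6 = 26
LF_G = LS_H = 26; LS_G = 26−7 = 19
LF_F = LS_H = 26; LS_F = 26−9 = 17
LF_E = LS_H = 26; LS_E = 26−9 = 17
LF_D = LS_H = 26; LS_D = 26−10 = 16
LF_C = min(LS_D=16, LS_F=17, LS_G=19) = 16; LS_C = 16−16 = 0
LF_B = min(LS_D=16, LS_E=17) = 16; LS_B = 16−8 = 8
LF_A = LS_F = 17; LS_A = 17−3 = 14
Slack_E = LS_E − ES_E = 17 − 8 = 9

9 days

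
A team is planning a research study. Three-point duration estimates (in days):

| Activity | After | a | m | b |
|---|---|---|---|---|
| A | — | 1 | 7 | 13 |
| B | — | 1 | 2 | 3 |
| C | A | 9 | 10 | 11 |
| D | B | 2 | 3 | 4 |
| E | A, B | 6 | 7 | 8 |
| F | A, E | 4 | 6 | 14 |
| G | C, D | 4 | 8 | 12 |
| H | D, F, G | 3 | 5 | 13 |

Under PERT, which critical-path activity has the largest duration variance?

te_A = (1 + 4·7 + 13)/6 = 42/6 = 7; σ²_A = ((13−1)/6)² = 4.000
te_B = (1 + 4·2 + 3)/6 = 12/6 = 2; σ²_B = ((3−1)/6)² = 0.111
te_C = (9 + 4·10 + 11)/6 = 60/6 = 10; σ²_C = ((11−9)/6)² = 0.111
te_D = (2 + 4·3 + 4)/6 = 18/6 = 3; σ²_D = ((4−2)/6)² = 0.111
te_E = (6 + 4·7 + 8)/6 = 42/6 = 7; σ²_E = ((8−6)/6)² = 0.111
te_F = (4 + 4·6 + 14)/6 = 42/6 = 7; σ²_F = ((14−4)/6)² = 2.778
te_G = (4 + 4·8 + 12)/6 = 48/6 = 8; σ²_G = ((12−4)/6)² = 1.778
te_H = (3 + 4·5 + 13)/6 = 36/6 = 6; σ²_H = ((13−3)/6)² = 2.778

Forward pass:
ES_A = 0; EF_A = 7
ES_B = 0; EF_B = 2
ES_C = 7; EF_C = 7+10 = 17
ES_D = 2; EF_D = 2+3 = 5
ES_E = max(EF_A=7, EF_B=2) = 7; EF_E = 7+7 = 14
ES_F = max(EF_A=7, EF_E=14) = 14; EF_F = 14+7 = 21
ES_G = max(EF_C=17, EF_D=5) = 17; EF_G = 17+8 = 25
ES_H = max(EF_D=5, EF_F=21, EF_G=25) = 25; EF_H = 25+6 = 31
Expected project duration μ = 31 days. Critical path: A → C → G → H.

Variances on critical path: σ²_A=4.000, σ²_C=0.111, σ²_G=1.778, σ²_H=2.778.
Largest is σ²_A = 4.000.

A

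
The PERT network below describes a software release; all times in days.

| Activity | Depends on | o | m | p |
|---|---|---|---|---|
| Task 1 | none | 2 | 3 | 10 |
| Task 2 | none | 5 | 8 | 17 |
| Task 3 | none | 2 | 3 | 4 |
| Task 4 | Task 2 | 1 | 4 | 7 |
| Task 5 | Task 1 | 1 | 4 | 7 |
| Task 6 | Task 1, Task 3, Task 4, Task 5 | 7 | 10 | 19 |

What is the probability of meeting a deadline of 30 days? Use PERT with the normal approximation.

te_Task 1 = (2 + 4·3 + 10)/6 = 24/6 = 4; σ²_Task 1 = ((10−2)/6)² = 1.778
te_Task 2 = (5 + 4·8 + 17)/6 = 54/6 = 9; σ²_Task 2 = ((17−5)/6)² = 4.000
te_Task 3 = (2 + 4·3 + 4)/6 = 18/6 = 3; σ²_Task 3 = ((4−2)/6)² = 0.111
te_Task 4 = (1 + 4·4 + 7)/6 = 24/6 = 4; σ²_Task 4 = ((7−1)/6)² = 1.000
te_Task 5 = (1 + 4·4 + 7)/6 = 24/6 = 4; σ²_Task 5 = ((7−1)/6)² = 1.000
te_Task 6 = (7 + 4·10 + 19)/6 = 66/6 = 11; σ²_Task 6 = ((19−7)/6)² = 4.000

Forward pass:
ES_Task 1 = 0; EF_Task 1 = 4
ES_Task 2 = 0; EF_Task 2 = 9
ES_Task 3 = 0; EF_Task 3 = 3
ES_Task 4 = 9; EF_Task 4 = 9+4 = 13
ES_Task 5 = 4; EF_Task 5 = 4+4 = 8
ES_Task 6 = max(EF_Task 1=4, EF_Task 3=3, EF_Task 4=13, EF_Task 5=8) = 13; EF_Task 6 = 13+11 = 24
Expected project duration μ = 24 days. Critical path: Task 2 → Task 4 → Task 6.

Variance along critical path = 4.000 + 1.000 + 4.000 = 9.000; σ = √9.000 = 3.000 days.
Z = (30 − 24) / 3.000 = 2.000
P(T ≤ 30) = Φ(2.000) ≈ 0.977

0.977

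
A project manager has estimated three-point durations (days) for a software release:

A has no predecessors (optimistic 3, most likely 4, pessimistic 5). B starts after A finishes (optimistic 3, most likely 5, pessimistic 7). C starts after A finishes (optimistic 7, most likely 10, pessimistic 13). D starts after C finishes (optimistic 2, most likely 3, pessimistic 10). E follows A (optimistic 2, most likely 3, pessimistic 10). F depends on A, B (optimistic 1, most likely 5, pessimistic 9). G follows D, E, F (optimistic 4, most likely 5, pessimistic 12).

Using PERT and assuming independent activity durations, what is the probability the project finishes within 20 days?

0.032

te_A = (3 + 4·4 + 5)/6 = 24/6 = 4; σ²_A = ((5−3)/6)² = 0.111
te_B = (3 + 4·5 + 7)/6 = 30/6 = 5; σ²_B = ((7−3)/6)² = 0.444
te_C = (7 + 4·10 + 13)/6 = 60/6 = 10; σ²_C = ((13−7)/6)² = 1.000
te_D = (2 + 4·3 + 10)/6 = 24/6 = 4; σ²_D = ((10−2)/6)² = 1.778
te_E = (2 + 4·3 + 10)/6 = 24/6 = 4; σ²_E = ((10−2)/6)² = 1.778
te_F = (1 + 4·5 + 9)/6 = 30/6 = 5; σ²_F = ((9−1)/6)² = 1.778
te_G = (4 + 4·5 + 12)/6 = 36/6 = 6; σ²_G = ((12−4)/6)² = 1.778

Forward pass:
ES_A = 0; EF_A = 4
ES_B = 4; EF_B = 4+5 = 9
ES_C = 4; EF_C = 4+10 = 14
ES_D = 14; EF_D = 14+4 = 18
ES_E = 4; EF_E = 4+4 = 8
ES_F = max(EF_A=4, EF_B=9) = 9; EF_F = 9+5 = 14
ES_G = max(EF_D=18, EF_E=8, EF_F=14) = 18; EF_G = 18+6 = 24
Expected project duration μ = 24 days. Critical path: A → C → D → G.

Variance along critical path = 0.111 + 1.000 + 1.778 + 1.778 = 4.667; σ = √4.667 = 2.160 days.
Z = (20 − 24) / 2.160 = -1.852
P(T ≤ 20) = Φ(-1.852) ≈ 0.032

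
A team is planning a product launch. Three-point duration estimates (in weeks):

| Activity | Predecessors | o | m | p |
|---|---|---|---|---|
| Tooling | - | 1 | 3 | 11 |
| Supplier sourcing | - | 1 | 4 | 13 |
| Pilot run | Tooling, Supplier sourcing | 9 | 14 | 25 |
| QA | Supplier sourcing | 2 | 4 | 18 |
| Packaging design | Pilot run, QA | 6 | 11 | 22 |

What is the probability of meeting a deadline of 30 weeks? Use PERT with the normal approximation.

te_Tooling = (1 + 4·3 + 11)/6 = 24/6 = 4; σ²_Tooling = ((11−1)/6)² = 2.778
te_Supplier sourcing = (1 + 4·4 + 13)/6 = 30/6 = 5; σ²_Supplier sourcing = ((13−1)/6)² = 4.000
te_Pilot run = (9 + 4·14 + 25)/6 = 90/6 = 15; σ²_Pilot run = ((25−9)/6)² = 7.111
te_QA = (2 + 4·4 + 18)/6 = 36/6 = 6; σ²_QA = ((18−2)/6)² = 7.111
te_Packaging design = (6 + 4·11 + 22)/6 = 72/6 = 12; σ²_Packaging design = ((22−6)/6)² = 7.111

Forward pass:
ES_Tooling = 0; EF_Tooling = 4
ES_Supplier sourcing = 0; EF_Supplier sourcing = 5
ES_Pilot run = max(EF_Tooling=4, EF_Supplier sourcing=5) = 5; EF_Pilot run = 5+15 = 20
ES_QA = 5; EF_QA = 5+6 = 11
ES_Packaging design = max(EF_Pilot run=20, EF_QA=11) = 20; EF_Packaging design = 20+12 = 32
Expected project duration μ = 32 weeks. Critical path: Supplier sourcing → Pilot run → Packaging design.

Variance along critical path = 4.000 + 7.111 + 7.111 = 18.222; σ = √18.222 = 4.269 weeks.
Z = (30 − 32) / 4.269 = -0.469
P(T ≤ 30) = Φ(-0.469) ≈ 0.320

0.320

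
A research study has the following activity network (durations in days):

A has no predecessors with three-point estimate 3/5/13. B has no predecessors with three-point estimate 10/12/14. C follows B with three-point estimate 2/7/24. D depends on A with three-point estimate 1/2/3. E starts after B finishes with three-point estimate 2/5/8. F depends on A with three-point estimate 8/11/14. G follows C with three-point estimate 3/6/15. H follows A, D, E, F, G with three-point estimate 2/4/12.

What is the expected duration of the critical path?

33 days

te_A = (3 + 4·5 + 13)/6 = 36/6 = 6
te_B = (10 + 4·12 + 14)/6 = 72/6 = 12
te_C = (2 + 4·7 + 24)/6 = 54/6 = 9
te_D = (1 + 4·2 + 3)/6 = 12/6 = 2
te_E = (2 + 4·5 + 8)/6 = 30/6 = 5
te_F = (8 + 4·11 + 14)/6 = 66/6 = 11
te_G = (3 + 4·6 + 15)/6 = 42/6 = 7
te_H = (2 + 4·4 + 12)/6 = 30/6 = 5

Forward pass:
ES_A = 0; EF_A = 6
ES_B = 0; EF_B = 12
ES_C = 12; EF_C = 12+9 = 21
ES_D = 6; EF_D = 6+2 = 8
ES_E = 12; EF_E = 12+5 = 17
ES_F = 6; EF_F = 6+11 = 17
ES_G = 21; EF_G = 21+7 = 28
ES_H = max(EF_A=6, EF_D=8, EF_E=17, EF_F=17, EF_G=28) = 28; EF_H = 28+5 = 33
Expected project duration μ = 33 days. Critical path: B → C → G → H.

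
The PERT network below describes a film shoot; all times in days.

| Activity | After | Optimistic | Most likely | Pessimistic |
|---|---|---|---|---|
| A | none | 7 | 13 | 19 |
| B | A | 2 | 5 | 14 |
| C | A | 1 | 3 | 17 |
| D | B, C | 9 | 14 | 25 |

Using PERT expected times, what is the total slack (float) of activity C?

te_A = (7 + 4·13 + 19)/6 = 78/6 = 13
te_B = (2 + 4·5 + 14)/6 = 36/6 = 6
te_C = (1 + 4·3 + 17)/6 = 30/6 = 5
te_D = (9 + 4·14 + 25)/6 = 90/6 = 15

Forward pass:
ES_A = 0; EF_A = 13
ES_B = 13; EF_B = 13+6 = 19
ES_C = 13; EF_C = 13+5 = 18
ES_D = max(EF_B=19, EF_C=18) = 19; EF_D = 19+15 = 34
Expected project duration μ = 34 days. Critical path: A → B → D.

Backward pass:
LF_D = 34; LS_D = 34−15 = 19
LF_C = LS_D = 19; LS_C = 19−5 = 14
LF_B = LS_D = 19; LS_B = 19−6 = 13
LF_A = min(LS_B=13, LS_C=14) = 13; LS_A = 13−13 = 0
Slack_C = LS_C − ES_C = 14 − 13 = 1

1 days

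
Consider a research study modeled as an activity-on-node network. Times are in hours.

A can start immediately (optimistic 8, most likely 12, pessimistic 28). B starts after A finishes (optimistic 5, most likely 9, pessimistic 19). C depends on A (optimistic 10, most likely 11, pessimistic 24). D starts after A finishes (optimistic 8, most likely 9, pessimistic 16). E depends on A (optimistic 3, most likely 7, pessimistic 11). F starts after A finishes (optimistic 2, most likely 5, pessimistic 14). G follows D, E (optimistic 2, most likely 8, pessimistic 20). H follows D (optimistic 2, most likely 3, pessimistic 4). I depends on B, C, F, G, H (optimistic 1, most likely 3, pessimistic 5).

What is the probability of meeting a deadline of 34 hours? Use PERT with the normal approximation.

0.336

te_A = (8 + 4·12 + 28)/6 = 84/6 = 14; σ²_A = ((28−8)/6)² = 11.111
te_B = (5 + 4·9 + 19)/6 = 60/6 = 10; σ²_B = ((19−5)/6)² = 5.444
te_C = (10 + 4·11 + 24)/6 = 78/6 = 13; σ²_C = ((24−10)/6)² = 5.444
te_D = (8 + 4·9 + 16)/6 = 60/6 = 10; σ²_D = ((16−8)/6)² = 1.778
te_E = (3 + 4·7 + 11)/6 = 42/6 = 7; σ²_E = ((11−3)/6)² = 1.778
te_F = (2 + 4·5 + 14)/6 = 36/6 = 6; σ²_F = ((14−2)/6)² = 4.000
te_G = (2 + 4·8 + 20)/6 = 54/6 = 9; σ²_G = ((20−2)/6)² = 9.000
te_H = (2 + 4·3 + 4)/6 = 18/6 = 3; σ²_H = ((4−2)/6)² = 0.111
te_I = (1 + 4·3 + 5)/6 = 18/6 = 3; σ²_I = ((5−1)/6)² = 0.444

Forward pass:
ES_A = 0; EF_A = 14
ES_B = 14; EF_B = 14+10 = 24
ES_C = 14; EF_C = 14+13 = 27
ES_D = 14; EF_D = 14+10 = 24
ES_E = 14; EF_E = 14+7 = 21
ES_F = 14; EF_F = 14+6 = 20
ES_G = max(EF_D=24, EF_E=21) = 24; EF_G = 24+9 = 33
ES_H = 24; EF_H = 24+3 = 27
ES_I = max(EF_B=24, EF_C=27, EF_F=20, EF_G=33, EF_H=27) = 33; EF_I = 33+3 = 36
Expected project duration μ = 36 hours. Critical path: A → D → G → I.

Variance along critical path = 11.111 + 1.778 + 9.000 + 0.444 = 22.333; σ = √22.333 = 4.726 hours.
Z = (34 − 36) / 4.726 = -0.423
P(T ≤ 34) = Φ(-0.423) ≈ 0.336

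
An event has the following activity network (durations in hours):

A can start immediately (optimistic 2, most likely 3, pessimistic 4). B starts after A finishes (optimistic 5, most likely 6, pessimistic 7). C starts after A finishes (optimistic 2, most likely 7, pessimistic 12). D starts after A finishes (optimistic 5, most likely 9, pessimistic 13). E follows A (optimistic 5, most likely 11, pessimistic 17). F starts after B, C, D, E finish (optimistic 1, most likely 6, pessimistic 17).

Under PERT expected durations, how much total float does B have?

5 hours

te_A = (2 + 4·3 + 4)/6 = 18/6 = 3
te_B = (5 + 4·6 + 7)/6 = 36/6 = 6
te_C = (2 + 4·7 + 12)/6 = 42/6 = 7
te_D = (5 + 4·9 + 13)/6 = 54/6 = 9
te_E = (5 + 4·11 + 17)/6 = 66/6 = 11
te_F = (1 + 4·6 + 17)/6 = 42/6 = 7

Forward pass:
ES_A = 0; EF_A = 3
ES_B = 3; EF_B = 3+6 = 9
ES_C = 3; EF_C = 3+7 = 10
ES_D = 3; EF_D = 3+9 = 12
ES_E = 3; EF_E = 3+11 = 14
ES_F = max(EF_B=9, EF_C=10, EF_D=12, EF_E=14) = 14; EF_F = 14+7 = 21
Expected project duration μ = 21 hours. Critical path: A → E → F.

Backward pass:
LF_F = 21; LS_F = 21−7 = 14
LF_E = LS_F = 14; LS_E = 14−11 = 3
LF_D = LS_F = 14; LS_D = 14−9 = 5
LF_C = LS_F = 14; LS_C = 14−7 = 7
LF_B = LS_F = 14; LS_B = 14−6 = 8
LF_A = min(LS_B=8, LS_C=7, LS_D=5, LS_E=3) = 3; LS_A = 3−3 = 0
Slack_B = LS_B − ES_B = 8 − 3 = 5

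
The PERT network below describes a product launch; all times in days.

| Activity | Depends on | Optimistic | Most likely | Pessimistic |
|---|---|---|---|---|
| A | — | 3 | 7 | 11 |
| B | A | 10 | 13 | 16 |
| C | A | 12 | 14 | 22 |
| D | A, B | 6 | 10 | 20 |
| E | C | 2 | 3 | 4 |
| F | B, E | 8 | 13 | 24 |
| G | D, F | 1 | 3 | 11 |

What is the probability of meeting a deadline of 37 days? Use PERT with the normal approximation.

0.058

te_A = (3 + 4·7 + 11)/6 = 42/6 = 7; σ²_A = ((11−3)/6)² = 1.778
te_B = (10 + 4·13 + 16)/6 = 78/6 = 13; σ²_B = ((16−10)/6)² = 1.000
te_C = (12 + 4·14 + 22)/6 = 90/6 = 15; σ²_C = ((22−12)/6)² = 2.778
te_D = (6 + 4·10 + 20)/6 = 66/6 = 11; σ²_D = ((20−6)/6)² = 5.444
te_E = (2 + 4·3 + 4)/6 = 18/6 = 3; σ²_E = ((4−2)/6)² = 0.111
te_F = (8 + 4·13 + 24)/6 = 84/6 = 14; σ²_F = ((24−8)/6)² = 7.111
te_G = (1 + 4·3 + 11)/6 = 24/6 = 4; σ²_G = ((11−1)/6)² = 2.778

Forward pass:
ES_A = 0; EF_A = 7
ES_B = 7; EF_B = 7+13 = 20
ES_C = 7; EF_C = 7+15 = 22
ES_D = max(EF_A=7, EF_B=20) = 20; EF_D = 20+11 = 31
ES_E = 22; EF_E = 22+3 = 25
ES_F = max(EF_B=20, EF_E=25) = 25; EF_F = 25+14 = 39
ES_G = max(EF_D=31, EF_F=39) = 39; EF_G = 39+4 = 43
Expected project duration μ = 43 days. Critical path: A → C → E → F → G.

Variance along critical path = 1.778 + 2.778 + 0.111 + 7.111 + 2.778 = 14.556; σ = √14.556 = 3.815 days.
Z = (37 − 43) / 3.815 = -1.573
P(T ≤ 37) = Φ(-1.573) ≈ 0.058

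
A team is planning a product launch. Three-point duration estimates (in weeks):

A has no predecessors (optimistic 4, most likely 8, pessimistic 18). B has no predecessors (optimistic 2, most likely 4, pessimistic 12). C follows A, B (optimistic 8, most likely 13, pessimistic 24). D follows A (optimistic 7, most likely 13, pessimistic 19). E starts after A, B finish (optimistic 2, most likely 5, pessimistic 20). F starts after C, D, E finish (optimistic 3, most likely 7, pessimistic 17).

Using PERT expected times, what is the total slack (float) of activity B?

te_A = (4 + 4·8 + 18)/6 = 54/6 = 9
te_B = (2 + 4·4 + 12)/6 = 30/6 = 5
te_C = (8 + 4·13 + 24)/6 = 84/6 = 14
te_D = (7 + 4·13 + 19)/6 = 78/6 = 13
te_E = (2 + 4·5 + 20)/6 = 42/6 = 7
te_F = (3 + 4·7 + 17)/6 = 48/6 = 8

Forward pass:
ES_A = 0; EF_A = 9
ES_B = 0; EF_B = 5
ES_C = max(EF_A=9, EF_B=5) = 9; EF_C = 9+14 = 23
ES_D = 9; EF_D = 9+13 = 22
ES_E = max(EF_A=9, EF_B=5) = 9; EF_E = 9+7 = 16
ES_F = max(EF_C=23, EF_D=22, EF_E=16) = 23; EF_F = 23+8 = 31
Expected project duration μ = 31 weeks. Critical path: A → C → F.

Backward pass:
LF_F = 31; LS_F = 31−8 = 23
LF_E = LS_F = 23; LS_E = 23−7 = 16
LF_D = LS_F = 23; LS_D = 23−13 = 10
LF_C = LS_F = 23; LS_C = 23−14 = 9
LF_B = min(LS_C=9, LS_E=16) = 9; LS_B = 9−5 = 4
LF_A = min(LS_C=9, LS_D=10, LS_E=16) = 9; LS_A = 9−9 = 0
Slack_B = LS_B − ES_B = 4 − 0 = 4

4 weeks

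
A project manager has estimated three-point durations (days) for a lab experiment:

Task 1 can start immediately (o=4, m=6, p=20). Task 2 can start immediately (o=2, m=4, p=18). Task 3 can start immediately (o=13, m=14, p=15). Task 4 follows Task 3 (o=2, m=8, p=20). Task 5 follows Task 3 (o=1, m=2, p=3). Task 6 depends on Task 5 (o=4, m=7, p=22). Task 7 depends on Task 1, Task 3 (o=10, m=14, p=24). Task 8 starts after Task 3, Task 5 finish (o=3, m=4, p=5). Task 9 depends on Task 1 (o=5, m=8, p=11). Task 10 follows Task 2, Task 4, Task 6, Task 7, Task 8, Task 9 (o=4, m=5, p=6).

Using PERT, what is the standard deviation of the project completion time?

te_Task 1 = (4 + 4·6 + 20)/6 = 48/6 = 8; σ²_Task 1 = ((20−4)/6)² = 7.111
te_Task 2 = (2 + 4·4 + 18)/6 = 36/6 = 6; σ²_Task 2 = ((18−2)/6)² = 7.111
te_Task 3 = (13 + 4·14 + 15)/6 = 84/6 = 14; σ²_Task 3 = ((15−13)/6)² = 0.111
te_Task 4 = (2 + 4·8 + 20)/6 = 54/6 = 9; σ²_Task 4 = ((20−2)/6)² = 9.000
te_Task 5 = (1 + 4·2 + 3)/6 = 12/6 = 2; σ²_Task 5 = ((3−1)/6)² = 0.111
te_Task 6 = (4 + 4·7 + 22)/6 = 54/6 = 9; σ²_Task 6 = ((22−4)/6)² = 9.000
te_Task 7 = (10 + 4·14 + 24)/6 = 90/6 = 15; σ²_Task 7 = ((24−10)/6)² = 5.444
te_Task 8 = (3 + 4·4 + 5)/6 = 24/6 = 4; σ²_Task 8 = ((5−3)/6)² = 0.111
te_Task 9 = (5 + 4·8 + 11)/6 = 48/6 = 8; σ²_Task 9 = ((11−5)/6)² = 1.000
te_Task 10 = (4 + 4·5 + 6)/6 = 30/6 = 5; σ²_Task 10 = ((6−4)/6)² = 0.111

Forward pass:
ES_Task 1 = 0; EF_Task 1 = 8
ES_Task 2 = 0; EF_Task 2 = 6
ES_Task 3 = 0; EF_Task 3 = 14
ES_Task 4 = 14; EF_Task 4 = 14+9 = 23
ES_Task 5 = 14; EF_Task 5 = 14+2 = 16
ES_Task 6 = 16; EF_Task 6 = 16+9 = 25
ES_Task 7 = max(EF_Task 1=8, EF_Task 3=14) = 14; EF_Task 7 = 14+15 = 29
ES_Task 8 = max(EF_Task 3=14, EF_Task 5=16) = 16; EF_Task 8 = 16+4 = 20
ES_Task 9 = 8; EF_Task 9 = 8+8 = 16
ES_Task 10 = max(EF_Task 2=6, EF_Task 4=23, EF_Task 6=25, EF_Task 7=29, EF_Task 8=20, EF_Task 9=16) = 29; EF_Task 10 = 29+5 = 34
Expected project duration μ = 34 days. Critical path: Task 3 → Task 7 → Task 10.

Variance along critical path = 0.111 + 5.444 + 0.111 = 5.667
σ = √5.667 = 2.380 days

2.38 days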